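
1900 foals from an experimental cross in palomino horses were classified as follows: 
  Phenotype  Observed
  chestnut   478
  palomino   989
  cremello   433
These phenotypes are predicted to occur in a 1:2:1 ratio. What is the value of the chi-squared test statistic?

5.334

The 1:2:1 ratio has 4 parts, so with N = 1900 the expected counts are:
  chestnut: 1900 × 1/4 = 475
  palomino: 1900 × 2/4 = 950
  cremello: 1900 × 1/4 = 475
χ² = Σ (O − E)² / E
  chestnut: (478 − 475)² / 475 = 0.0189
  palomino: (989 − 950)² / 950 = 1.6011
  cremello: (433 − 475)² / 475 = 3.7137
χ² = 0.0189 + 1.6011 + 3.7137 = 5.3337 ≈ 5.334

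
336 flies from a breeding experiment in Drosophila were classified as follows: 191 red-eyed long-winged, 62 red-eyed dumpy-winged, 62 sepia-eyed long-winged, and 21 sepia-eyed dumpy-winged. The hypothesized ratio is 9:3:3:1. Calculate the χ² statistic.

0.053

Total ratio parts = 16. Expected numbers out of 336:
  red-eyed long-winged: 336 × 9/16 = 189
  red-eyed dumpy-winged: 336 × 3/16 = 63
  sepia-eyed long-winged: 336 × 3/16 = 63
  sepia-eyed dumpy-winged: 336 × 1/16 = 21
χ² = Σ (O − E)² / E
  red-eyed long-winged: (191 − 189)² / 189 = 0.0212
  red-eyed dumpy-winged: (62 − 63)² / 63 = 0.0159
  sepia-eyed long-winged: (62 − 63)² / 63 = 0.0159
  sepia-eyed dumpy-winged: (21 − 21)² / 21 = 0.0000
χ² = 0.0212 + 0.0159 + 0.0159 + 0.0000 = 0.053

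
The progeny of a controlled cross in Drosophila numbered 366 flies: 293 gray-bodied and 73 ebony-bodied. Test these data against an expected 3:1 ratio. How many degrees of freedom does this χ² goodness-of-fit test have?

A goodness-of-fit test with 2 phenotype classes has df = 2 − 1 = 1.

1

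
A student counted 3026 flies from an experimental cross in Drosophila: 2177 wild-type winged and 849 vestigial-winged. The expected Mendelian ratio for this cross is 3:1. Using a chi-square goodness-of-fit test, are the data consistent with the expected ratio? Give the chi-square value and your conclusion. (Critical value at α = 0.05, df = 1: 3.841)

The 3:1 ratio has 4 parts, so with N = 3026 the expected counts are:
  wild-type winged: 3026 × 3/4 = 2269.5
  vestigial-winged: 3026 × 1/4 = 756.5
χ² = Σ (O − E)² / E
  wild-type winged: (2177 − 2269.5)² / 2269.5 = 3.7701
  vestigial-winged: (849 − 756.5)² / 756.5 = 11.3103
χ² = 3.7701 + 11.3103 = 15.0804 ≈ 15.080
Degrees of freedom = 2 − 1 = 1; critical value at α = 0.05 is 3.841.
Since 15.080 > 3.841, we reject the null hypothesis — the data do not fit the 3:1 ratio.

15.080; not consistent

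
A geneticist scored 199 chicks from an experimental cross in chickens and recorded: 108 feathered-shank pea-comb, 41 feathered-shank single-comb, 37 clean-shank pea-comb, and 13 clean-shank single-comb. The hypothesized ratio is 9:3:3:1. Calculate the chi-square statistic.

Under the 9:3:3:1 hypothesis (Σ ratio = 16, N = 199):
  feathered-shank pea-comb: 199 × 9/16 = 111.9375
  feathered-shank single-comb: 199 × 3/16 = 37.3125
  clean-shank pea-comb: 199 × 3/16 = 37.3125
  clean-shank single-comb: 199 × 1/16 = 12.4375
χ² = Σ (O − E)² / E
  feathered-shank pea-comb: (108 − 111.9375)² / 111.9375 = 0.1385
  feathered-shank single-comb: (41 − 37.3125)² / 37.3125 = 0.3644
  clean-shank pea-comb: (37 − 37.3125)² / 37.3125 = 0.0026
  clean-shank single-comb: (13 − 12.4375)² / 12.4375 = 0.0254
χ² = 0.1385 + 0.3644 + 0.0026 + 0.0254 = 0.5309 ≈ 0.531

0.531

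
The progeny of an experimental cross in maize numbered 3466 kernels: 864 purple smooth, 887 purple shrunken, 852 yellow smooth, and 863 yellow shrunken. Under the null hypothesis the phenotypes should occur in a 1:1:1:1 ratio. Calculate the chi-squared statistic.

0.749

Expected counts for N = 3466 under a 1:1:1:1 ratio (total parts = 4):
  purple smooth: 3466 × 1/4 = 866.5
  purple shrunken: 3466 × 1/4 = 866.5
  yellow smooth: 3466 × 1/4 = 866.5
  yellow shrunken: 3466 × 1/4 = 866.5
χ² = Σ (O − E)² / E
  purple smooth: (864 − 866.5)² / 866.5 = 0.0072
  purple shrunken: (887 − 866.5)² / 866.5 = 0.4850
  yellow smooth: (852 − 866.5)² / 866.5 = 0.2426
  yellow shrunken: (863 − 866.5)² / 866.5 = 0.0141
χ² = 0.0072 + 0.4850 + 0.2426 + 0.0141 = 0.7489 ≈ 0.749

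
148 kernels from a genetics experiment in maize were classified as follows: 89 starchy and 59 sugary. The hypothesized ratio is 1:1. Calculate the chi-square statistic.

Under the 1:1 hypothesis (Σ ratio = 2, N = 148):
  starchy: 148 × 1/2 = 74
  sugary: 148 × 1/2 = 74
χ² = Σ (O − E)² / E
  starchy: (89 − 74)² / 74 = 3.0405
  sugary: (59 − 74)² / 74 = 3.0405
χ² = 3.0405 + 3.0405 = 6.081

6.081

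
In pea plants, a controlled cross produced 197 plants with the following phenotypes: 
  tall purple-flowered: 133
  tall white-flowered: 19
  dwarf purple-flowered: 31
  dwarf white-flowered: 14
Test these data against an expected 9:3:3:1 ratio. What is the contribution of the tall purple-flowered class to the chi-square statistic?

Expected counts for N = 197 under a 9:3:3:1 ratio (total parts = 16):
  tall purple-flowered: 197 × 9/16 = 110.8125
  tall white-flowered: 197 × 3/16 = 36.9375
  dwarf purple-flowered: 197 × 3/16 = 36.9375
  dwarf white-flowered: 197 × 1/16 = 12.3125
Contribution of tall purple-flowered: (133 − 110.8125)² / 110.8125 = 4.4425

4.443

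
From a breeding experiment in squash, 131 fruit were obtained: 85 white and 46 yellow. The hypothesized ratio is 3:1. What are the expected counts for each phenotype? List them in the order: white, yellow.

98.25, 32.75

Under the 3:1 hypothesis (Σ ratio = 4, N = 131):
  white: 131 × 3/4 = 98.25
  yellow: 131 × 1/4 = 32.75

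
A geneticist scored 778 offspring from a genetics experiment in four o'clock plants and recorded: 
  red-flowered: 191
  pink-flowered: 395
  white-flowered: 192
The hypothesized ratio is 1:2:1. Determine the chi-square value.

The 1:2:1 ratio has 4 parts, so with N = 778 the expected counts are:
  red-flowered: 778 × 1/4 = 194.5
  pink-flowered: 778 × 2/4 = 389
  white-flowered: 778 × 1/4 = 194.5
χ² = Σ (O − E)² / E
  red-flowered: (191 − 194.5)² / 194.5 = 0.0630
  pink-flowered: (395 − 389)² / 389 = 0.0925
  white-flowered: (192 − 194.5)² / 194.5 = 0.0321
χ² = 0.0630 + 0.0925 + 0.0321 = 0.1876 ≈ 0.188

0.188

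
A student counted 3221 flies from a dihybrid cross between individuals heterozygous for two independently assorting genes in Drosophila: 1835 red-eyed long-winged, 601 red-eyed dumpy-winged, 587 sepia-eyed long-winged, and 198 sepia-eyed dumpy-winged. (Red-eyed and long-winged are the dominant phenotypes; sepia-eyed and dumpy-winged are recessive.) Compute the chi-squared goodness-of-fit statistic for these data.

A dihybrid F₂ with independent assortment and complete dominance at both loci gives a 9:3:3:1 phenotypic ratio.
The 9:3:3:1 ratio has 16 parts, so with N = 3221 the expected counts are:
  red-eyed long-winged: 3221 × 9/16 = 1811.8125
  red-eyed dumpy-winged: 3221 × 3/16 = 603.9375
  sepia-eyed long-winged: 3221 × 3/16 = 603.9375
  sepia-eyed dumpy-winged: 3221 × 1/16 = 201.3125
χ² = Σ (O − E)² / E
  red-eyed long-winged: (1835 − 1811.8125)² / 1811.8125 = 0.2968
  red-eyed dumpy-winged: (601 − 603.9375)² / 603.9375 = 0.0143
  sepia-eyed long-winged: (587 − 603.9375)² / 603.9375 = 0.4750
  sepia-eyed dumpy-winged: (198 − 201.3125)² / 201.3125 = 0.0545
χ² = 0.2968 + 0.0143 + 0.4750 + 0.0545 = 0.8406 ≈ 0.841

0.841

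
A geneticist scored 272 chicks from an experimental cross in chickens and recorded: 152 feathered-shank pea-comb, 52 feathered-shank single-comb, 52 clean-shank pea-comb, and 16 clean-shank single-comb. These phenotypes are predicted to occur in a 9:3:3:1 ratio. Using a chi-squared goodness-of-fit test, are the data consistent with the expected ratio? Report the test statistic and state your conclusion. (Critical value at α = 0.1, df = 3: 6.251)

Under the 9:3:3:1 hypothesis (Σ ratio = 16, N = 272):
  feathered-shank pea-comb: 272 × 9/16 = 153
  feathered-shank single-comb: 272 × 3/16 = 51
  clean-shank pea-comb: 272 × 3/16 = 51
  clean-shank single-comb: 272 × 1/16 = 17
χ² = Σ (O − E)² / E
  feathered-shank pea-comb: (152 − 153)² / 153 = 0.0065
  feathered-shank single-comb: (52 − 51)² / 51 = 0.0196
  clean-shank pea-comb: (52 − 51)² / 51 = 0.0196
  clean-shank single-comb: (16 − 17)² / 17 = 0.0588
χ² = 0.0065 + 0.0196 + 0.0196 + 0.0588 = 0.1045 ≈ 0.105
Degrees of freedom = 4 − 1 = 3; critical value at α = 0.1 is 6.251.
Since 0.105 < 6.251, we fail to reject the null hypothesis — the data are consistent with the 9:3:3:1 ratio.

0.105; consistent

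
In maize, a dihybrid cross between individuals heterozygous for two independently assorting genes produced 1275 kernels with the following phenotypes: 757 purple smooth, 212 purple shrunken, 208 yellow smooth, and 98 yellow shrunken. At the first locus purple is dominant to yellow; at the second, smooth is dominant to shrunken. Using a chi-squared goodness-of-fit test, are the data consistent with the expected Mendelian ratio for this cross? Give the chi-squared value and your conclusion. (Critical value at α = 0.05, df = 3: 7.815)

A dihybrid F₂ with independent assortment and complete dominance at both loci gives a 9:3:3:1 phenotypic ratio.
Expected counts for N = 1275 under a 9:3:3:1 ratio (total parts = 16):
  purple smooth: 1275 × 9/16 = 717.1875
  purple shrunken: 1275 × 3/16 = 239.0625
  yellow smooth: 1275 × 3/16 = 239.0625
  yellow shrunken: 1275 × 1/16 = 79.6875
χ² = Σ (O − E)² / E
  purple smooth: (757 − 717.1875)² / 717.1875 = 2.2101
  purple shrunken: (212 − 239.0625)² / 239.0625 = 3.0635
  yellow smooth: (208 − 239.0625)² / 239.0625 = 4.0361
  yellow shrunken: (98 − 79.6875)² / 79.6875 = 4.2083
χ² = 2.2101 + 3.0635 + 4.0361 + 4.2083 = 13.518
Degrees of freedom = 4 − 1 = 3; critical value at α = 0.05 is 7.815.
Since 13.518 > 7.815, we reject the null hypothesis — the data do not fit the 9:3:3:1 ratio.

13.518; not consistent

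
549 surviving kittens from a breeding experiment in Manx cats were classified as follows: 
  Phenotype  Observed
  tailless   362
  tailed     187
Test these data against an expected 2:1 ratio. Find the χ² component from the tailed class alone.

0.087

Under the 2:1 hypothesis (Σ ratio = 3, N = 549):
  tailless: 549 × 2/3 = 366
  tailed: 549 × 1/3 = 183
Contribution of tailed: (187 − 183)² / 183 = 0.0874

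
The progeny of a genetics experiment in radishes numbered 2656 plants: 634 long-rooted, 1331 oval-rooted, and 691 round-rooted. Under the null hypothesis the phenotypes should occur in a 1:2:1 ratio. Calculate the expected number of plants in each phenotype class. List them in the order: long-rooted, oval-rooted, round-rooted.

664, 1328, 664

Under the 1:2:1 hypothesis (Σ ratio = 4, N = 2656):
  long-rooted: 2656 × 1/4 = 664
  oval-rooted: 2656 × 2/4 = 1328
  round-rooted: 2656 × 1/4 = 664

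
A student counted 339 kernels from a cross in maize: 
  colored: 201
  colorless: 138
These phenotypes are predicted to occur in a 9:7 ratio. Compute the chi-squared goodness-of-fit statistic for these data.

The 9:7 ratio has 16 parts, so with N = 339 the expected counts are:
  colored: 339 × 9/16 = 190.6875
  colorless: 339 × 7/16 = 148.3125
χ² = Σ (O − E)² / E
  colored: (201 − 190.6875)² / 190.6875 = 0.5577
  colorless: (138 − 148.3125)² / 148.3125 = 0.7171
χ² = 0.5577 + 0.7171 = 1.2748 ≈ 1.275

1.275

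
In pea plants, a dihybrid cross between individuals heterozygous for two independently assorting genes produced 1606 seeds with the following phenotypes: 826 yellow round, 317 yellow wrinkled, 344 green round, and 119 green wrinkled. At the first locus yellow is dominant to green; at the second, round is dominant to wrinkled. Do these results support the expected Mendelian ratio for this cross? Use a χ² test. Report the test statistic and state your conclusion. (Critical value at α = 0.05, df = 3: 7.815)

17.025; not consistent

A dihybrid F₂ with independent assortment and complete dominance at both loci gives a 9:3:3:1 phenotypic ratio.
Under the 9:3:3:1 hypothesis (Σ ratio = 16, N = 1606):
  yellow round: 1606 × 9/16 = 903.375
  yellow wrinkled: 1606 × 3/16 = 301.125
  green round: 1606 × 3/16 = 301.125
  green wrinkled: 1606 × 1/16 = 100.375
χ² = Σ (O − E)² / E
  yellow round: (826 − 903.375)² / 903.375 = 6.6272
  yellow wrinkled: (317 − 301.125)² / 301.125 = 0.8369
  green round: (344 − 301.125)² / 301.125 = 6.1047
  green wrinkled: (119 − 100.375)² / 100.375 = 3.4559
χ² = 6.6272 + 0.8369 + 6.1047 + 3.4559 = 17.0247 ≈ 17.025
Degrees of freedom = 4 − 1 = 3; critical value at α = 0.05 is 7.815.
Since 17.025 > 7.815, we reject the null hypothesis — the data do not fit the 9:3:3:1 ratio.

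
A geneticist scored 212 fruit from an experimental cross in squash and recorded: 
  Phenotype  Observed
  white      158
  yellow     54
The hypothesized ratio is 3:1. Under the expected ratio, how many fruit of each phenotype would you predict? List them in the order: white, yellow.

159, 53

Under the 3:1 hypothesis (Σ ratio = 4, N = 212):
  white: 212 × 3/4 = 159
  yellow: 212 × 1/4 = 53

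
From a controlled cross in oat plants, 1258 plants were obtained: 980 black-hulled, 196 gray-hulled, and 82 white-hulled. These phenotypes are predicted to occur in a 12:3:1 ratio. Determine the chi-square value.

8.298

The 12:3:1 ratio has 16 parts, so with N = 1258 the expected counts are:
  black-hulled: 1258 × 12/16 = 943.5
  gray-hulled: 1258 × 3/16 = 235.875
  white-hulled: 1258 × 1/16 = 78.625
χ² = Σ (O − E)² / E
  black-hulled: (980 − 943.5)² / 943.5 = 1.4120
  gray-hulled: (196 − 235.875)² / 235.875 = 6.7409
  white-hulled: (82 − 78.625)² / 78.625 = 0.1449
χ² = 1.4120 + 6.7409 + 0.1449 = 8.2978 ≈ 8.298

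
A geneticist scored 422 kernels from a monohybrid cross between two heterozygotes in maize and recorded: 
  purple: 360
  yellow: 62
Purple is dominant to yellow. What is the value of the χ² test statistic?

23.915

For a monohybrid cross between heterozygotes with complete dominance, the expected phenotypic ratio is 3:1.
Expected counts for N = 422 under a 3:1 ratio (total parts = 4):
  purple: 422 × 3/4 = 316.5
  yellow: 422 × 1/4 = 105.5
χ² = Σ (O − E)² / E
  purple: (360 − 316.5)² / 316.5 = 5.9787
  yellow: (62 − 105.5)² / 105.5 = 17.9360
χ² = 5.9787 + 17.9360 = 23.9147 ≈ 23.915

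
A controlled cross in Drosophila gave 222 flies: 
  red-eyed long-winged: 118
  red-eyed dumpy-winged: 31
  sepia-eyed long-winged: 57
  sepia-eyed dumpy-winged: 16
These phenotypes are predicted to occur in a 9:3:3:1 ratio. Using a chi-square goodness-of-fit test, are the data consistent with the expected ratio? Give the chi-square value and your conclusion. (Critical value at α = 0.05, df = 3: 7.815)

9.095; not consistent

Total ratio parts = 16. Expected numbers out of 222:
  red-eyed long-winged: 222 × 9/16 = 124.875
  red-eyed dumpy-winged: 222 × 3/16 = 41.625
  sepia-eyed long-winged: 222 × 3/16 = 41.625
  sepia-eyed dumpy-winged: 222 × 1/16 = 13.875
χ² = Σ (O − E)² / E
  red-eyed long-winged: (118 − 124.875)² / 124.875 = 0.3785
  red-eyed dumpy-winged: (31 − 41.625)² / 41.625 = 2.7121
  sepia-eyed long-winged: (57 − 41.625)² / 41.625 = 5.6791
  sepia-eyed dumpy-winged: (16 − 13.875)² / 13.875 = 0.3255
χ² = 0.3785 + 2.7121 + 5.6791 + 0.3255 = 9.0952 ≈ 9.095
Degrees of freedom = 4 − 1 = 3; critical value at α = 0.05 is 7.815.
Since 9.095 > 7.815, we reject the null hypothesis — the data do not fit the 9:3:3:1 ratio.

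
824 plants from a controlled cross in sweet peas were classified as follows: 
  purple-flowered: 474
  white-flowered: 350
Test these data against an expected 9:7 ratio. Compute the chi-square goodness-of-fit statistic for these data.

0.544

The 9:7 ratio has 16 parts, so with N = 824 the expected counts are:
  purple-flowered: 824 × 9/16 = 463.5
  white-flowered: 824 × 7/16 = 360.5
χ² = Σ (O − E)² / E
  purple-flowered: (474 − 463.5)² / 463.5 = 0.2379
  white-flowered: (350 − 360.5)² / 360.5 = 0.3058
χ² = 0.2379 + 0.3058 = 0.5437 ≈ 0.544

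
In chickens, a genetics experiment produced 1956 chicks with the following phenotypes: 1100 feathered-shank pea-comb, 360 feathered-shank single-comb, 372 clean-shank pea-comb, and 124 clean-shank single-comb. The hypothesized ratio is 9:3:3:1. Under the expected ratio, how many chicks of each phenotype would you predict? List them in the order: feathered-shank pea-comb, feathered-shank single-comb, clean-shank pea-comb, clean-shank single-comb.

1100.25, 366.75, 366.75, 122.25

The 9:3:3:1 ratio has 16 parts, so with N = 1956 the expected counts are:
  feathered-shank pea-comb: 1956 × 9/16 = 1100.25
  feathered-shank single-comb: 1956 × 3/16 = 366.75
  clean-shank pea-comb: 1956 × 3/16 = 366.75
  clean-shank single-comb: 1956 × 1/16 = 122.25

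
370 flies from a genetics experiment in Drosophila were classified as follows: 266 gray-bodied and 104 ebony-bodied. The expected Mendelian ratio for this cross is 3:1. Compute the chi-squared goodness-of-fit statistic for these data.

Expected counts for N = 370 under a 3:1 ratio (total parts = 4):
  gray-bodied: 370 × 3/4 = 277.5
  ebony-bodied: 370 × 1/4 = 92.5
χ² = Σ (O − E)² / E
  gray-bodied: (266 − 277.5)² / 277.5 = 0.4766
  ebony-bodied: (104 − 92.5)² / 92.5 = 1.4297
χ² = 0.4766 + 1.4297 = 1.9063 ≈ 1.906

1.906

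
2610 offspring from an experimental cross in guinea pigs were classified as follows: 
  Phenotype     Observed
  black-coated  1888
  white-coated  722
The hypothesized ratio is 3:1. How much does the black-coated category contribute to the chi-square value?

Total ratio parts = 4. Expected numbers out of 2610:
  black-coated: 2610 × 3/4 = 1957.5
  white-coated: 2610 × 1/4 = 652.5
Contribution of black-coated: (1888 − 1957.5)² / 1957.5 = 2.4676

2.468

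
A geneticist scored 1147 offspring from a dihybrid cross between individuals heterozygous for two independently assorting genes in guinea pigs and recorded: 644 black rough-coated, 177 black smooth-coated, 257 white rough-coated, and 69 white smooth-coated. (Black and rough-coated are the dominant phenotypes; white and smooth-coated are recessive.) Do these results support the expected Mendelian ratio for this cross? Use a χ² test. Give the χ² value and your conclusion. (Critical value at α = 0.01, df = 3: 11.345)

A dihybrid F₂ with independent assortment and complete dominance at both loci gives a 9:3:3:1 phenotypic ratio.
Total ratio parts = 16. Expected numbers out of 1147:
  black rough-coated: 1147 × 9/16 = 645.1875
  black smooth-coated: 1147 × 3/16 = 215.0625
  white rough-coated: 1147 × 3/16 = 215.0625
  white smooth-coated: 1147 × 1/16 = 71.6875
χ² = Σ (O − E)² / E
  black rough-coated: (644 − 645.1875)² / 645.1875 = 0.0022
  black smooth-coated: (177 − 215.0625)² / 215.0625 = 6.7364
  white rough-coated: (257 − 215.0625)² / 215.0625 = 8.1779
  white smooth-coated: (69 − 71.6875)² / 71.6875 = 0.1008
χ² = 0.0022 + 6.7364 + 8.1779 + 0.1008 = 15.0173 ≈ 15.017
Degrees of freedom = 4 − 1 = 3; critical value at α = 0.01 is 11.345.
Since 15.017 > 11.345, we reject the null hypothesis — the data do not fit the 9:3:3:1 ratio.

15.017; not consistent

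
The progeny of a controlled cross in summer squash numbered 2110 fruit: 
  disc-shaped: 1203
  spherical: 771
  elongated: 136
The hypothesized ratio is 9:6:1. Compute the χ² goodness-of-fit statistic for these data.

0.866

The 9:6:1 ratio has 16 parts, so with N = 2110 the expected counts are:
  disc-shaped: 2110 × 9/16 = 1186.875
  spherical: 2110 × 6/16 = 791.25
  elongated: 2110 × 1/16 = 131.875
χ² = Σ (O − E)² / E
  disc-shaped: (1203 − 1186.875)² / 1186.875 = 0.2191
  spherical: (771 − 791.25)² / 791.25 = 0.5182
  elongated: (136 − 131.875)² / 131.875 = 0.1290
χ² = 0.2191 + 0.5182 + 0.1290 = 0.8663 ≈ 0.866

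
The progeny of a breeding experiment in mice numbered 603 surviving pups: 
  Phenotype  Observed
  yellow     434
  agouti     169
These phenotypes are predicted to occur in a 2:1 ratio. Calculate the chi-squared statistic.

7.642

Total ratio parts = 3. Expected numbers out of 603:
  yellow: 603 × 2/3 = 402
  agouti: 603 × 1/3 = 201
χ² = Σ (O − E)² / E
  yellow: (434 − 402)² / 402 = 2.5473
  agouti: (169 − 201)² / 201 = 5.0945
χ² = 2.5473 + 5.0945 = 7.6418 ≈ 7.642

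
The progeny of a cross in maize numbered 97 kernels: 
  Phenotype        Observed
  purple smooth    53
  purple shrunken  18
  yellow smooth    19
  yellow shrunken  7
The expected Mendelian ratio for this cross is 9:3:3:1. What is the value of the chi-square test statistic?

0.228

Expected counts for N = 97 under a 9:3:3:1 ratio (total parts = 16):
  purple smooth: 97 × 9/16 = 54.5625
  purple shrunken: 97 × 3/16 = 18.1875
  yellow smooth: 97 × 3/16 = 18.1875
  yellow shrunken: 97 × 1/16 = 6.0625
χ² = Σ (O − E)² / E
  purple smooth: (53 − 54.5625)² / 54.5625 = 0.0447
  purple shrunken: (18 − 18.1875)² / 18.1875 = 0.0019
  yellow smooth: (19 − 18.1875)² / 18.1875 = 0.0363
  yellow shrunken: (7 − 6.0625)² / 6.0625 = 0.1450
χ² = 0.0447 + 0.0019 + 0.0363 + 0.1450 = 0.2279 ≈ 0.228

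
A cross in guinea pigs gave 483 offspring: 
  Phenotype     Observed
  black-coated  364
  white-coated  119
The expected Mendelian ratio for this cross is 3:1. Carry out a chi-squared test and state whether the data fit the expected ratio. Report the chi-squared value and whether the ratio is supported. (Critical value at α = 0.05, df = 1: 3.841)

The 3:1 ratio has 4 parts, so with N = 483 the expected counts are:
  black-coated: 483 × 3/4 = 362.25
  white-coated: 483 × 1/4 = 120.75
χ² = Σ (O − E)² / E
  black-coated: (364 − 362.25)² / 362.25 = 0.0085
  white-coated: (119 − 120.75)² / 120.75 = 0.0254
χ² = 0.0085 + 0.0254 = 0.0339 ≈ 0.034
Degrees of freedom = 2 − 1 = 1; critical value at α = 0.05 is 3.841.
Since 0.034 < 3.841, we fail to reject the null hypothesis — the data are consistent with the 3:1 ratio.

0.034; consistent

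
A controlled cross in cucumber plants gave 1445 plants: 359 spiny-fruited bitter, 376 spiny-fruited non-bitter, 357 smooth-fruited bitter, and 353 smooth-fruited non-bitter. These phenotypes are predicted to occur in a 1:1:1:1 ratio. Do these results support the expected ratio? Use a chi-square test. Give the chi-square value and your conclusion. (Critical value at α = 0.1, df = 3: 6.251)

The 1:1:1:1 ratio has 4 parts, so with N = 1445 the expected counts are:
  spiny-fruited bitter: 1445 × 1/4 = 361.25
  spiny-fruited non-bitter: 1445 × 1/4 = 361.25
  smooth-fruited bitter: 1445 × 1/4 = 361.25
  smooth-fruited non-bitter: 1445 × 1/4 = 361.25
χ² = Σ (O − E)² / E
  spiny-fruited bitter: (359 − 361.25)² / 361.25 = 0.0140
  spiny-fruited non-bitter: (376 − 361.25)² / 361.25 = 0.6022
  smooth-fruited bitter: (357 − 361.25)² / 361.25 = 0.0500
  smooth-fruited non-bitter: (353 − 361.25)² / 361.25 = 0.1884
χ² = 0.0140 + 0.6022 + 0.0500 + 0.1884 = 0.8546 ≈ 0.855
Degrees of freedom = 4 − 1 = 3; critical value at α = 0.1 is 6.251.
Since 0.855 < 6.251, we fail to reject the null hypothesis — the data are consistent with the 1:1:1:1 ratio.

0.855; consistent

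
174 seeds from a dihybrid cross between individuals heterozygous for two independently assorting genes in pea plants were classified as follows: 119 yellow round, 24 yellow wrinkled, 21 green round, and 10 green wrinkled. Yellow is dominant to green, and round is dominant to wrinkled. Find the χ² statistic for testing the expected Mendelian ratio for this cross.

11.052

A dihybrid F₂ with independent assortment and complete dominance at both loci gives a 9:3:3:1 phenotypic ratio.
Total ratio parts = 16. Expected numbers out of 174:
  yellow round: 174 × 9/16 = 97.875
  yellow wrinkled: 174 × 3/16 = 32.625
  green round: 174 × 3/16 = 32.625
  green wrinkled: 174 × 1/16 = 10.875
χ² = Σ (O − E)² / E
  yellow round: (119 − 97.875)² / 97.875 = 4.5595
  yellow wrinkled: (24 − 32.625)² / 32.625 = 2.2802
  green round: (21 − 32.625)² / 32.625 = 4.1422
  green wrinkled: (10 − 10.875)² / 10.875 = 0.0704
χ² = 4.5595 + 2.2802 + 4.1422 + 0.0704 = 11.0523 ≈ 11.052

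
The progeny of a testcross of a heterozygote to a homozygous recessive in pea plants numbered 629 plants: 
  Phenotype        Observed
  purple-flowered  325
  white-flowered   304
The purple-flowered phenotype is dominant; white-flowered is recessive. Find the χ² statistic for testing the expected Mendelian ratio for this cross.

A testcross of a heterozygote (Aa × aa) gives a 1:1 phenotypic ratio.
The 1:1 ratio has 2 parts, so with N = 629 the expected counts are:
  purple-flowered: 629 × 1/2 = 314.5
  white-flowered: 629 × 1/2 = 314.5
χ² = Σ (O − E)² / E
  purple-flowered: (325 − 314.5)² / 314.5 = 0.3506
  white-flowered: (304 − 314.5)² / 314.5 = 0.3506
χ² = 0.3506 + 0.3506 = 0.7012 ≈ 0.701

0.701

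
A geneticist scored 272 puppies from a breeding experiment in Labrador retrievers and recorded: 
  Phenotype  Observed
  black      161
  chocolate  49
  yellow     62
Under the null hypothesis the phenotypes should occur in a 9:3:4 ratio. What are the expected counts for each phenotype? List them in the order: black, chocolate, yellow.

Total ratio parts = 16. Expected numbers out of 272:
  black: 272 × 9/16 = 153
  chocolate: 272 × 3/16 = 51
  yellow: 272 × 4/16 = 68

153, 51, 68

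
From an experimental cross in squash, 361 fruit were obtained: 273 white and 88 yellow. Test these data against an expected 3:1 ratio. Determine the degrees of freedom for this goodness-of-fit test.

1

A goodness-of-fit test with 2 phenotype classes has df = 2 − 1 = 1.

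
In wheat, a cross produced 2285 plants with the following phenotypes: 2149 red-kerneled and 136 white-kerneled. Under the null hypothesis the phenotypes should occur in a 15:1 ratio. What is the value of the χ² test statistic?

0.347

The 15:1 ratio has 16 parts, so with N = 2285 the expected counts are:
  red-kerneled: 2285 × 15/16 = 2142.1875
  white-kerneled: 2285 × 1/16 = 142.8125
χ² = Σ (O − E)² / E
  red-kerneled: (2149 − 2142.1875)² / 2142.1875 = 0.0217
  white-kerneled: (136 − 142.8125)² / 142.8125 = 0.3250
χ² = 0.0217 + 0.3250 = 0.3467 ≈ 0.347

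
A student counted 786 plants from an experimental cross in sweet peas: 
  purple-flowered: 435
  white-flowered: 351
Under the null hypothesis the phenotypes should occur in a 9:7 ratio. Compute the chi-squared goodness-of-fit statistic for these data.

0.262

Expected counts for N = 786 under a 9:7 ratio (total parts = 16):
  purple-flowered: 786 × 9/16 = 442.125
  white-flowered: 786 × 7/16 = 343.875
χ² = Σ (O − E)² / E
  purple-flowered: (435 − 442.125)² / 442.125 = 0.1148
  white-flowered: (351 − 343.875)² / 343.875 = 0.1476
χ² = 0.1148 + 0.1476 = 0.2624 ≈ 0.262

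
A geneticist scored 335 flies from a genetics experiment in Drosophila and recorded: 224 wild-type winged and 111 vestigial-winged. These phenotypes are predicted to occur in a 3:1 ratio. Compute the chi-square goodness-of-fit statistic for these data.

11.822

Total ratio parts = 4. Expected numbers out of 335:
  wild-type winged: 335 × 3/4 = 251.25
  vestigial-winged: 335 × 1/4 = 83.75
χ² = Σ (O − E)² / E
  wild-type winged: (224 − 251.25)² / 251.25 = 2.9555
  vestigial-winged: (111 − 83.75)² / 83.75 = 8.8664
χ² = 2.9555 + 8.8664 = 11.8219 ≈ 11.822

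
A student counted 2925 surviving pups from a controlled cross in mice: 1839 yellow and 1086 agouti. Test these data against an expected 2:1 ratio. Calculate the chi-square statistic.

18.955

Under the 2:1 hypothesis (Σ ratio = 3, N = 2925):
  yellow: 2925 × 2/3 = 1950
  agouti: 2925 × 1/3 = 975
χ² = Σ (O − E)² / E
  yellow: (1839 − 1950)² / 1950 = 6.3185
  agouti: (1086 − 975)² / 975 = 12.6369
χ² = 6.3185 + 12.6369 = 18.9554 ≈ 18.955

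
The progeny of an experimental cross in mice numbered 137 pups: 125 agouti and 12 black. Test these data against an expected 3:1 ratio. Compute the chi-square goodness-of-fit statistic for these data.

19.273

Expected counts for N = 137 under a 3:1 ratio (total parts = 4):
  agouti: 137 × 3/4 = 102.75
  black: 137 × 1/4 = 34.25
χ² = Σ (O − E)² / E
  agouti: (125 − 102.75)² / 102.75 = 4.8181
  black: (12 − 34.25)² / 34.25 = 14.4544
χ² = 4.8181 + 14.4544 = 19.2725 ≈ 19.273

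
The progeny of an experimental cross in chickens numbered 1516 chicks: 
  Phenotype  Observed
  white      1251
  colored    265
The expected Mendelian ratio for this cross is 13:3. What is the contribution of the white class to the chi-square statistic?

Expected counts for N = 1516 under a 13:3 ratio (total parts = 16):
  white: 1516 × 13/16 = 1231.75
  colored: 1516 × 3/16 = 284.25
Contribution of white: (1251 − 1231.75)² / 1231.75 = 0.3008

0.301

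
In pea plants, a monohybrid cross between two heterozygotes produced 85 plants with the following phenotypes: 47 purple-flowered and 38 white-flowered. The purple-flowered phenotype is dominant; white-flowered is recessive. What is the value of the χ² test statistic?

For a monohybrid cross between heterozygotes with complete dominance, the expected phenotypic ratio is 3:1.
Under the 3:1 hypothesis (Σ ratio = 4, N = 85):
  purple-flowered: 85 × 3/4 = 63.75
  white-flowered: 85 × 1/4 = 21.25
χ² = Σ (O − E)² / E
  purple-flowered: (47 − 63.75)² / 63.75 = 4.4010
  white-flowered: (38 − 21.25)² / 21.25 = 13.2029
χ² = 4.4010 + 13.2029 = 17.6039 ≈ 17.604

17.604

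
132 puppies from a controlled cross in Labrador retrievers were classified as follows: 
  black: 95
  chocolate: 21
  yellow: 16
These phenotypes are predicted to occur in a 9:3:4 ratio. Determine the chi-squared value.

15.125

The 9:3:4 ratio has 16 parts, so with N = 132 the expected counts are:
  black: 132 × 9/16 = 74.25
  chocolate: 132 × 3/16 = 24.75
  yellow: 132 × 4/16 = 33
χ² = Σ (O − E)² / E
  black: (95 − 74.25)² / 74.25 = 5.7988
  chocolate: (21 − 24.75)² / 24.75 = 0.5682
  yellow: (16 − 33)² / 33 = 8.7576
χ² = 5.7988 + 0.5682 + 8.7576 = 15.1246 ≈ 15.125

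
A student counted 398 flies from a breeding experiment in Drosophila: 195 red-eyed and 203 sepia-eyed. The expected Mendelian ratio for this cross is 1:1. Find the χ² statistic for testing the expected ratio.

Expected counts for N = 398 under a 1:1 ratio (total parts = 2):
  red-eyed: 398 × 1/2 = 199
  sepia-eyed: 398 × 1/2 = 199
χ² = Σ (O − E)² / E
  red-eyed: (195 − 199)² / 199 = 0.0804
  sepia-eyed: (203 − 199)² / 199 = 0.0804
χ² = 0.0804 + 0.0804 = 0.1608 ≈ 0.161

0.161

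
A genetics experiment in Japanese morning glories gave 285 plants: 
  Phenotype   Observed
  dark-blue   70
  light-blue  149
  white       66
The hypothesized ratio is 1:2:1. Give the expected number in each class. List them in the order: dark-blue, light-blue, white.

71.25, 142.5, 71.25

Expected counts for N = 285 under a 1:2:1 ratio (total parts = 4):
  dark-blue: 285 × 1/4 = 71.25
  light-blue: 285 × 2/4 = 142.5
  white: 285 × 1/4 = 71.25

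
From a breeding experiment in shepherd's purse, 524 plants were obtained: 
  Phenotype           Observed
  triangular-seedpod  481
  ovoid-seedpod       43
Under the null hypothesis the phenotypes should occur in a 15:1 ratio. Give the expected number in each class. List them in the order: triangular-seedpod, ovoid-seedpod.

491.25, 32.75

The 15:1 ratio has 16 parts, so with N = 524 the expected counts are:
  triangular-seedpod: 524 × 15/16 = 491.25
  ovoid-seedpod: 524 × 1/16 = 32.75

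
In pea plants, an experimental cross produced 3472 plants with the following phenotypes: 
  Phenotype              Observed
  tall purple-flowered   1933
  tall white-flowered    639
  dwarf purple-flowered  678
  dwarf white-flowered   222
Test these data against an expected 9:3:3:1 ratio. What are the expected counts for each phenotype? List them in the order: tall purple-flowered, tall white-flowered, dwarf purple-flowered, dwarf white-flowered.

1953, 651, 651, 217

Total ratio parts = 16. Expected numbers out of 3472:
  tall purple-flowered: 3472 × 9/16 = 1953
  tall white-flowered: 3472 × 3/16 = 651
  dwarf purple-flowered: 3472 × 3/16 = 651
  dwarf white-flowered: 3472 × 1/16 = 217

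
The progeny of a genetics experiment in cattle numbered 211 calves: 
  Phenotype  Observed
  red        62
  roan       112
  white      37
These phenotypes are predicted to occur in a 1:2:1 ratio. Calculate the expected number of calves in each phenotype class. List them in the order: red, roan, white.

52.75, 105.5, 52.75

The 1:2:1 ratio has 4 parts, so with N = 211 the expected counts are:
  red: 211 × 1/4 = 52.75
  roan: 211 × 2/4 = 105.5
  white: 211 × 1/4 = 52.75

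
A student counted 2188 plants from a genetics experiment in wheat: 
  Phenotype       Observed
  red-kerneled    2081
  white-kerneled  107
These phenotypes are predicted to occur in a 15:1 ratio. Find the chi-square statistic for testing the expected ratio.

Under the 15:1 hypothesis (Σ ratio = 16, N = 2188):
  red-kerneled: 2188 × 15/16 = 2051.25
  white-kerneled: 2188 × 1/16 = 136.75
χ² = Σ (O − E)² / E
  red-kerneled: (2081 − 2051.25)² / 2051.25 = 0.4315
  white-kerneled: (107 − 136.75)² / 136.75 = 6.4721
χ² = 0.4315 + 6.4721 = 6.9036 ≈ 6.904

6.904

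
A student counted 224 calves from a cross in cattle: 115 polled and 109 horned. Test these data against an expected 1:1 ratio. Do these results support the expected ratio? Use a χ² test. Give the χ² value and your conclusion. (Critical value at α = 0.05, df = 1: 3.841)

The 1:1 ratio has 2 parts, so with N = 224 the expected counts are:
  polled: 224 × 1/2 = 112
  horned: 224 × 1/2 = 112
χ² = Σ (O − E)² / E
  polled: (115 − 112)² / 112 = 0.0804
  horned: (109 − 112)² / 112 = 0.0804
χ² = 0.0804 + 0.0804 = 0.1608 ≈ 0.161
Degrees of freedom = 2 − 1 = 1; critical value at α = 0.05 is 3.841.
Since 0.161 < 3.841, we fail to reject the null hypothesis — the data are consistent with the 1:1 ratio.

0.161; consistent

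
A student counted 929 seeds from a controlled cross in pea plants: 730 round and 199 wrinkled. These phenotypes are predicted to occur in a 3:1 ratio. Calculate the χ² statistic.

6.347

Total ratio parts = 4. Expected numbers out of 929:
  round: 929 × 3/4 = 696.75
  wrinkled: 929 × 1/4 = 232.25
χ² = Σ (O − E)² / E
  round: (730 − 696.75)² / 696.75 = 1.5867
  wrinkled: (199 − 232.25)² / 232.25 = 4.7602
χ² = 1.5867 + 4.7602 = 6.3469 ≈ 6.347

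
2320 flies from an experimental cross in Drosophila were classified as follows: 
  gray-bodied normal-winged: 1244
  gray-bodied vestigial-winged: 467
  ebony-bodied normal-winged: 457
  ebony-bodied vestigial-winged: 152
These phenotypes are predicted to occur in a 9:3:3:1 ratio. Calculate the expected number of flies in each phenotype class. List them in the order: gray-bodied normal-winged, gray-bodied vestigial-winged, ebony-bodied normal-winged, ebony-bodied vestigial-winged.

Total ratio parts = 16. Expected numbers out of 2320:
  gray-bodied normal-winged: 2320 × 9/16 = 1305
  gray-bodied vestigial-winged: 2320 × 3/16 = 435
  ebony-bodied normal-winged: 2320 × 3/16 = 435
  ebony-bodied vestigial-winged: 2320 × 1/16 = 145

1305, 435, 435, 145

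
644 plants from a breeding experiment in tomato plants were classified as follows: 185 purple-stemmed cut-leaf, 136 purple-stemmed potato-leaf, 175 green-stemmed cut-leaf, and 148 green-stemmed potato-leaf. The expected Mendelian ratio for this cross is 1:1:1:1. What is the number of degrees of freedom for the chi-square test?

3

A goodness-of-fit test with 4 phenotype classes has df = 4 − 1 = 3.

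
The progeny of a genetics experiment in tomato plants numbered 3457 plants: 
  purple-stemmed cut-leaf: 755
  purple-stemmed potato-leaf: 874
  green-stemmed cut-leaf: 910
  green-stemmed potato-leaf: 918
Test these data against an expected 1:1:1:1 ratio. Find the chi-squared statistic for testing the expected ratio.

Total ratio parts = 4. Expected numbers out of 3457:
  purple-stemmed cut-leaf: 3457 × 1/4 = 864.25
  purple-stemmed potato-leaf: 3457 × 1/4 = 864.25
  green-stemmed cut-leaf: 3457 × 1/4 = 864.25
  green-stemmed potato-leaf: 3457 × 1/4 = 864.25
χ² = Σ (O − E)² / E
  purple-stemmed cut-leaf: (755 − 864.25)² / 864.25 = 13.8103
  purple-stemmed potato-leaf: (874 − 864.25)² / 864.25 = 0.1100
  green-stemmed cut-leaf: (910 − 864.25)² / 864.25 = 2.4218
  green-stemmed potato-leaf: (918 − 864.25)² / 864.25 = 3.3429
χ² = 13.8103 + 0.1100 + 2.4218 + 3.3429 = 19.685

19.685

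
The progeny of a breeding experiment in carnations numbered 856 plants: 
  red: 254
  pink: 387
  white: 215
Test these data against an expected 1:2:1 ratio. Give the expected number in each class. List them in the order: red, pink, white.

Expected counts for N = 856 under a 1:2:1 ratio (total parts = 4):
  red: 856 × 1/4 = 214
  pink: 856 × 2/4 = 428
  white: 856 × 1/4 = 214

214, 428, 214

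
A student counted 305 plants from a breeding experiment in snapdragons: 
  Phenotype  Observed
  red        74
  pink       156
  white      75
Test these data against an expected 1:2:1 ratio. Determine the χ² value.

Total ratio parts = 4. Expected numbers out of 305:
  red: 305 × 1/4 = 76.25
  pink: 305 × 2/4 = 152.5
  white: 305 × 1/4 = 76.25
χ² = Σ (O − E)² / E
  red: (74 − 76.25)² / 76.25 = 0.0664
  pink: (156 − 152.5)² / 152.5 = 0.0803
  white: (75 − 76.25)² / 76.25 = 0.0205
χ² = 0.0664 + 0.0803 + 0.0205 = 0.1672 ≈ 0.167

0.167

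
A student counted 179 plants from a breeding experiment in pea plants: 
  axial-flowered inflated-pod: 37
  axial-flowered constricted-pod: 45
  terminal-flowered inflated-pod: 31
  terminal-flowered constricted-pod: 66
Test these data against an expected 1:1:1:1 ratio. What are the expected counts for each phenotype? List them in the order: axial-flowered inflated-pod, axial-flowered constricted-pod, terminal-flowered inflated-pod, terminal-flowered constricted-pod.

Expected counts for N = 179 under a 1:1:1:1 ratio (total parts = 4):
  axial-flowered inflated-pod: 179 × 1/4 = 44.75
  axial-flowered constricted-pod: 179 × 1/4 = 44.75
  terminal-flowered inflated-pod: 179 × 1/4 = 44.75
  terminal-flowered constricted-pod: 179 × 1/4 = 44.75

44.75, 44.75, 44.75, 44.75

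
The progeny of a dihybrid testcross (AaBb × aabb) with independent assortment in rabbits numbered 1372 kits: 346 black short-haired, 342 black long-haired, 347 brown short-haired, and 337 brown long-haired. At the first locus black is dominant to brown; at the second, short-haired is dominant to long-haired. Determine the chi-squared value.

A dihybrid testcross with independent assortment gives a 1:1:1:1 ratio.
Expected counts for N = 1372 under a 1:1:1:1 ratio (total parts = 4):
  black short-haired: 1372 × 1/4 = 343
  black long-haired: 1372 × 1/4 = 343
  brown short-haired: 1372 × 1/4 = 343
  brown long-haired: 1372 × 1/4 = 343
χ² = Σ (O − E)² / E
  black short-haired: (346 − 343)² / 343 = 0.0262
  black long-haired: (342 − 343)² / 343 = 0.0029
  brown short-haired: (347 − 343)² / 343 = 0.0466
  brown long-haired: (337 − 343)² / 343 = 0.1050
χ² = 0.0262 + 0.0029 + 0.0466 + 0.1050 = 0.1807 ≈ 0.181

0.181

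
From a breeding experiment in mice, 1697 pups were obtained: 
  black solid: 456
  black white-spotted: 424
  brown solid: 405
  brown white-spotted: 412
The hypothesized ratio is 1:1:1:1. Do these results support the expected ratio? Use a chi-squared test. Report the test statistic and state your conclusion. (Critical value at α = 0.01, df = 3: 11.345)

Under the 1:1:1:1 hypothesis (Σ ratio = 4, N = 1697):
  black solid: 1697 × 1/4 = 424.25
  black white-spotted: 1697 × 1/4 = 424.25
  brown solid: 1697 × 1/4 = 424.25
  brown white-spotted: 1697 × 1/4 = 424.25
χ² = Σ (O − E)² / E
  black solid: (456 − 424.25)² / 424.25 = 2.3761
  black white-spotted: (424 − 424.25)² / 424.25 = 0.0001
  brown solid: (405 − 424.25)² / 424.25 = 0.8735
  brown white-spotted: (412 − 424.25)² / 424.25 = 0.3537
χ² = 2.3761 + 0.0001 + 0.8735 + 0.3537 = 3.6034 ≈ 3.603
Degrees of freedom = 4 − 1 = 3; critical value at α = 0.01 is 11.345.
Since 3.603 < 11.345, we fail to reject the null hypothesis — the data are consistent with the 1:1:1:1 ratio.

3.603; consistent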